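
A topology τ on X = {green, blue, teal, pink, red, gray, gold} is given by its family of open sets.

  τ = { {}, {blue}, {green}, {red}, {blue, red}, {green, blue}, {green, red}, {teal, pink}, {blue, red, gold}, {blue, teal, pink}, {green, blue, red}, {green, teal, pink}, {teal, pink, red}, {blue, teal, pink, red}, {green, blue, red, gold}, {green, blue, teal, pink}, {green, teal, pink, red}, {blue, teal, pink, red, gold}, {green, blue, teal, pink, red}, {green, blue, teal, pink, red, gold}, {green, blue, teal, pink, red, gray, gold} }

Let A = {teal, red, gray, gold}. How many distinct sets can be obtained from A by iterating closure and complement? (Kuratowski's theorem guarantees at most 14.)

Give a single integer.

complement {green, blue, pink}; its interior {green, blue}; cl(A) = X∖{green, blue} = {teal, pink, red, gray, gold}
With k = closure, c = complement:
  1. A     = {teal, red, gray, gold}
  2. kA    = {teal, pink, red, gray, gold}
  3. cA    = {green, blue, pink}
  4. ckA   = {green, blue}
  5. kcA   = {green, blue, teal, pink, gray, gold}
  6. kckA  = {green, blue, gray, gold}
  7. ckcA  = {red}
  8. ckckA = {teal, pink, red}
  9. kckcA = {red, gray, gold}
  10. ckckcA = {green, blue, teal, pink}
k, c of each give nothing new

10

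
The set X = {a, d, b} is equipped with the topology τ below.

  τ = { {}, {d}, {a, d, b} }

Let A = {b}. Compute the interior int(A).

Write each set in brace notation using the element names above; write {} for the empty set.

{}

U open, U⊆A: {}. int(A) = ⋃ = {}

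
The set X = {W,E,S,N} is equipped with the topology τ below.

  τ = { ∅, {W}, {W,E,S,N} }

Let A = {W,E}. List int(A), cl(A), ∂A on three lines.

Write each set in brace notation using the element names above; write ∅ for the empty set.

int(A) = {W}
cl(A)  = {W,E,S,N}
∂A     = {E,S,N}

U open, U⊆A: ∅, {W}. int(A) = ⋃ = {W}
X∖A={S,N}, int(X∖A)=∅, hence cl(A)={W,E,S,N}
∂A: remove int from cl → {E,S,N}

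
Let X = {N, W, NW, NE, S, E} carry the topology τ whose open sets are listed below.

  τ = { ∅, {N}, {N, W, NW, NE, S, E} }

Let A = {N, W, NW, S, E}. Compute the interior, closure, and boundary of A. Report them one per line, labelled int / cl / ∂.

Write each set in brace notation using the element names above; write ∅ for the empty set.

int(A) = {N}
cl(A)  = {N, W, NW, NE, S, E}
∂A     = {W, NW, NE, S, E}

open subsets of A: ∅, {N}; so int(A) = {N}
closure: X∖int(X∖A) = X∖∅ = {N, W, NW, NE, S, E}
∂A = {N, W, NW, NE, S, E} minus {N} = {W, NW, NE, S, E}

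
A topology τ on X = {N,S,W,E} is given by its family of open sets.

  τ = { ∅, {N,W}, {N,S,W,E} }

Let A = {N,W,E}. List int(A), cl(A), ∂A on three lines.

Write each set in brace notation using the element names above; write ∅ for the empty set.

int(A) = {N,W}
cl(A)  = {N,S,W,E}
∂A     = {S,E}

opens ⊆ A: ∅, {N,W}; union → int = {N,W}
complement {S}; its interior ∅; cl(A) = X∖∅ = {N,S,W,E}
boundary = {N,S,W,E} ∖ {N,W} = {S,E}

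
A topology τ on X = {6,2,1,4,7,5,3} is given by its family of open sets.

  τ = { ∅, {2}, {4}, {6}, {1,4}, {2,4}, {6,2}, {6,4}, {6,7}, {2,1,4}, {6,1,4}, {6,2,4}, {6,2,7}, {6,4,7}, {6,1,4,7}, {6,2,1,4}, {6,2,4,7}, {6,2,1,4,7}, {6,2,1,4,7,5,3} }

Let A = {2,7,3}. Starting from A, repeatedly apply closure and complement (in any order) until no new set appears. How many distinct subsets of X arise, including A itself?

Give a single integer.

cl via duality: int({6,1,4,5}) = {6,1,4}, so X∖{6,1,4} = {2,7,5,3}
Write k for closure, c for complement:
  1. A     = {2,7,3}
  2. kA    = {2,7,5,3}
  3. cA    = {6,1,4,5}
  4. ckA   = {6,1,4}
  5. kcA   = {6,1,4,7,5,3}
  6. ckcA  = {2}
  7. kckcA = {2,5,3}
  8. ckckcA = {6,1,4,7}
applying k or c yields no new set

8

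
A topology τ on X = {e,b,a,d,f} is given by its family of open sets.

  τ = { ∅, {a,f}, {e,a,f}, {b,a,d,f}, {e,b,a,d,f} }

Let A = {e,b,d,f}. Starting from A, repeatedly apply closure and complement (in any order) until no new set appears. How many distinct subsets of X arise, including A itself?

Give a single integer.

complement {a}; its interior ∅; cl(A) = X∖∅ = {e,b,a,d,f}
With k = closure, c = complement:
  1. A     = {e,b,d,f}
  2. kA    = {e,b,a,d,f}
  3. cA    = {a}
  4. ckA   = ∅
k, c of each give nothing new

4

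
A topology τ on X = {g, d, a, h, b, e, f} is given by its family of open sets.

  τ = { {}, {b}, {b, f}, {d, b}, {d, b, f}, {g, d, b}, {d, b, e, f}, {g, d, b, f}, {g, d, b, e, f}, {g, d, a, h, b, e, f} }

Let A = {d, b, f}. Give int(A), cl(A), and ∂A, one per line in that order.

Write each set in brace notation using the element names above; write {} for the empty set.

int(A) = {d, b, f}
cl(A)  = {g, d, a, h, b, e, f}
∂A     = {g, a, h, e}

interior: largest open inside A is {d, b, f} (from {}, {b}, {b, f}, {d, b}, {d, b, f})
cl via duality: int({g, a, h, e}) = {}, so X∖{} = {g, d, a, h, b, e, f}
cl∖int = {g, a, h, e}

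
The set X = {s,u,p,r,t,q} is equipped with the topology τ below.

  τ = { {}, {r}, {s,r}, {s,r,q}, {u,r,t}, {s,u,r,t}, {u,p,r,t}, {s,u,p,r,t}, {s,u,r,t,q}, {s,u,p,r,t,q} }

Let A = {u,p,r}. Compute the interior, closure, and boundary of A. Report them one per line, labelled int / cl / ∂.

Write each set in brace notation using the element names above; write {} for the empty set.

open subsets of A: {}, {r}; so int(A) = {r}
closure: X∖int(X∖A) = X∖{} = {s,u,p,r,t,q}
∂A = {s,u,p,r,t,q} minus {r} = {s,u,p,t,q}

int(A) = {r}
cl(A)  = {s,u,p,r,t,q}
∂A     = {s,u,p,t,q}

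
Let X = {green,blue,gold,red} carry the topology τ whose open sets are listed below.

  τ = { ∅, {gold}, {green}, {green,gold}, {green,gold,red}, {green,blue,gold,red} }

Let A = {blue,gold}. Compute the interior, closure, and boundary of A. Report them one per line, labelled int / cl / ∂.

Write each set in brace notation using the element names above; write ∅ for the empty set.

int(A) = {gold}
cl(A)  = {blue,gold,red}
∂A     = {blue,red}

opens ⊆ A: ∅, {gold}; union → int = {gold}
complement {green,red}; its interior {green}; cl(A) = X∖{green} = {blue,gold,red}
boundary = {blue,gold,red} ∖ {gold} = {blue,red}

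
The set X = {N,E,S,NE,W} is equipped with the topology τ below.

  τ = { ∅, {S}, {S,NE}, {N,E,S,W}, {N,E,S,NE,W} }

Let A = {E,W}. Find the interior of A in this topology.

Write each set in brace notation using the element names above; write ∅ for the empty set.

interior: largest open inside A is ∅ (from ∅)

∅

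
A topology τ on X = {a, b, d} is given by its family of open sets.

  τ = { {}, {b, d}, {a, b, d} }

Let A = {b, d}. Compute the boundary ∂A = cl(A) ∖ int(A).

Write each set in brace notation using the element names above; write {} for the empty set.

opens ⊆ A: {}, {b, d}; union → int = {b, d}
complement {a}; its interior {}; cl(A) = X∖{} = {a, b, d}
boundary = {a, b, d} ∖ {b, d} = {a}

{a}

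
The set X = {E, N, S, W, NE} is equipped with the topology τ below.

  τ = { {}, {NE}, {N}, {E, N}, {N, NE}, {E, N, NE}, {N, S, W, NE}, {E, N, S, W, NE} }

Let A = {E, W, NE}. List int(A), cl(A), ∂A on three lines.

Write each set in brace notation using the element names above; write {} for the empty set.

opens ⊆ A: {}, {NE}; union → int = {NE}
complement {N, S}; its interior {N}; cl(A) = X∖{N} = {E, S, W, NE}
boundary = {E, S, W, NE} ∖ {NE} = {E, S, W}

int(A) = {NE}
cl(A)  = {E, S, W, NE}
∂A     = {E, S, W}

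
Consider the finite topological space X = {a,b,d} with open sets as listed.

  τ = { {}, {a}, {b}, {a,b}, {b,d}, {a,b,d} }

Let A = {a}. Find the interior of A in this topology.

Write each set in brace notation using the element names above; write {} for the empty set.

{a}

interior: largest open inside A is {a} (from {}, {a})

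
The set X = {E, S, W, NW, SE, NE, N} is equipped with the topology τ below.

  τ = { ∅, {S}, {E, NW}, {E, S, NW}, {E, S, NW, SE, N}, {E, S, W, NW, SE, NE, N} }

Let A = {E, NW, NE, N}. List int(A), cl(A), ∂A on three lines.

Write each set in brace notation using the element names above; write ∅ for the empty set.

int(A) = {E, NW}
cl(A)  = {E, W, NW, SE, NE, N}
∂A     = {W, SE, NE, N}

interior: largest open inside A is {E, NW} (from ∅, {E, NW})
cl via duality: int({S, W, SE}) = {S}, so X∖{S} = {E, W, NW, SE, NE, N}
cl∖int = {W, SE, NE, N}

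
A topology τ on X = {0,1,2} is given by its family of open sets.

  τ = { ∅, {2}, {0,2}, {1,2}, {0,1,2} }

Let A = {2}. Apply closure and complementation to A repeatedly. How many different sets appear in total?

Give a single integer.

4

closure: X∖int(X∖A) = X∖∅ = {0,1,2}
Let k=closure and c=complement:
  1. A     = {2}
  2. kA    = {0,1,2}
  3. cA    = {0,1}
  4. ckA   = ∅
— saturated at 4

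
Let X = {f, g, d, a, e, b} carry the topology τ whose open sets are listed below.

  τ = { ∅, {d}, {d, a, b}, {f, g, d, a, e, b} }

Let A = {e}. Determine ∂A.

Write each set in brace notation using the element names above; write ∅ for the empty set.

U open, U⊆A: ∅. int(A) = ⋃ = ∅
X∖A={f, g, d, a, b}, int(X∖A)={d, a, b}, hence cl(A)={f, g, e}
∂A: remove int from cl → {f, g, e}

{f, g, e}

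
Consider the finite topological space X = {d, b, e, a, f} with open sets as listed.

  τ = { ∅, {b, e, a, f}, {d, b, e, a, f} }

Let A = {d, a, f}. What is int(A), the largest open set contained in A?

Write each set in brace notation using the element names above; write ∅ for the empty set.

opens ⊆ A: ∅; union → int = ∅

∅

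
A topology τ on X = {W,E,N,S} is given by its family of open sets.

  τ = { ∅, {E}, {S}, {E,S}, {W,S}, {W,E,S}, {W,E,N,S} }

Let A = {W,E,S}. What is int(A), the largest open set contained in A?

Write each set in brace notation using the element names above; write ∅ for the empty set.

{W,E,S}

open subsets of A: ∅, {E}, {S}, {E,S}, {W,S}, {W,E,S}; so int(A) = {W,E,S}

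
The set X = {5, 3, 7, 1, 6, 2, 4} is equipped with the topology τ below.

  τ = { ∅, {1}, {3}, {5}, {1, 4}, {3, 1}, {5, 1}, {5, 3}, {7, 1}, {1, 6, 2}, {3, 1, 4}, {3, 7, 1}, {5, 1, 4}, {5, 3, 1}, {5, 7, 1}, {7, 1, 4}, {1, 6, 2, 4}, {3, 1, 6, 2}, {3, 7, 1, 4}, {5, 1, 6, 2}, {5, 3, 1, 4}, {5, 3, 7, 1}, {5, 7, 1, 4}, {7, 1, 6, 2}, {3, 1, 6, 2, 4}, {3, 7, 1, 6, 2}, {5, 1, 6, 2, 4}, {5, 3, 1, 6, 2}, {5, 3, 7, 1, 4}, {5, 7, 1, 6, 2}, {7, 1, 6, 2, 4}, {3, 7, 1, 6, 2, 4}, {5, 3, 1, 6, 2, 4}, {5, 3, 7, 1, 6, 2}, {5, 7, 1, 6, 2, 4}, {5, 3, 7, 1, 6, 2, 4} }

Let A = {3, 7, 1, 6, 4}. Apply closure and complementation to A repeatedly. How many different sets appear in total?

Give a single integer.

complement {5, 2}; its interior {5}; cl(A) = X∖{5} = {3, 7, 1, 6, 2, 4}
With k = closure, c = complement:
  1. A     = {3, 7, 1, 6, 4}
  2. kA    = {3, 7, 1, 6, 2, 4}
  3. cA    = {5, 2}
  4. ckA   = {5}
  5. kcA   = {5, 6, 2}
  6. ckcA  = {3, 7, 1, 4}
k, c of each give nothing new

6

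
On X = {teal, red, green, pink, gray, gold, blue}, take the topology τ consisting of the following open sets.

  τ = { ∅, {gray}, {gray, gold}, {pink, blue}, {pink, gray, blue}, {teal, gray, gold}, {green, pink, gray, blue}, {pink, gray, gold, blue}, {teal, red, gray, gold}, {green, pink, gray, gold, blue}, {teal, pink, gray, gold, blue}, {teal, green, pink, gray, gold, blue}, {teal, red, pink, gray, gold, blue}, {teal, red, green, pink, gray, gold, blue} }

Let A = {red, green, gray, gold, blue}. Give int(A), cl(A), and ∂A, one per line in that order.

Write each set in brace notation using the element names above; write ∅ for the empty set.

interior: largest open inside A is {gray, gold} (from ∅, {gray}, {gray, gold})
cl via duality: int({teal, pink}) = ∅, so X∖∅ = {teal, red, green, pink, gray, gold, blue}
cl∖int = {teal, red, green, pink, blue}

int(A) = {gray, gold}
cl(A)  = {teal, red, green, pink, gray, gold, blue}
∂A     = {teal, red, green, pink, blue}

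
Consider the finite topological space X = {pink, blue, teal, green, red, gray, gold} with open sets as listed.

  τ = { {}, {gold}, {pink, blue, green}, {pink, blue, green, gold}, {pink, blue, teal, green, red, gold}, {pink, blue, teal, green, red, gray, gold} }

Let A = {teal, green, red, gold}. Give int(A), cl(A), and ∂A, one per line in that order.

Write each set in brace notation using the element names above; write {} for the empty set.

opens ⊆ A: {}, {gold}; union → int = {gold}
complement {pink, blue, gray}; its interior {}; cl(A) = X∖{} = {pink, blue, teal, green, red, gray, gold}
boundary = {pink, blue, teal, green, red, gray, gold} ∖ {gold} = {pink, blue, teal, green, red, gray}

int(A) = {gold}
cl(A)  = {pink, blue, teal, green, red, gray, gold}
∂A     = {pink, blue, teal, green, red, gray}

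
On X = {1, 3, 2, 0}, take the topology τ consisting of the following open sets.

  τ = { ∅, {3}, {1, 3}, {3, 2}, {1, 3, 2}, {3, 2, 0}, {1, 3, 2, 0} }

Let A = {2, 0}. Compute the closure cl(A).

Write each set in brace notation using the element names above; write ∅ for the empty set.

{2, 0}

complement {1, 3}; its interior {1, 3}; cl(A) = X∖{1, 3} = {2, 0}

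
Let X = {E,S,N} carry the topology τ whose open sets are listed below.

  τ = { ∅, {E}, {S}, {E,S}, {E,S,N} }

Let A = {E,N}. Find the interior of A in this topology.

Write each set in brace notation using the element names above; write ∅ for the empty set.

open subsets of A: ∅, {E}; so int(A) = {E}

{E}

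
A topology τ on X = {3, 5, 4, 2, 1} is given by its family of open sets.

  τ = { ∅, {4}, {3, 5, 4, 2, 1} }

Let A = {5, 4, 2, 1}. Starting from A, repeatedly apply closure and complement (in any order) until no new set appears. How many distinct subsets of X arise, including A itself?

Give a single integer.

6

X∖A={3}, int(X∖A)=∅, hence cl(A)={3, 5, 4, 2, 1}
Orbit (k=closure, c=complement):
  1. A     = {5, 4, 2, 1}
  2. kA    = {3, 5, 4, 2, 1}
  3. cA    = {3}
  4. ckA   = ∅
  5. kcA   = {3, 5, 2, 1}
  6. ckcA  = {4}
(closed under both — stop)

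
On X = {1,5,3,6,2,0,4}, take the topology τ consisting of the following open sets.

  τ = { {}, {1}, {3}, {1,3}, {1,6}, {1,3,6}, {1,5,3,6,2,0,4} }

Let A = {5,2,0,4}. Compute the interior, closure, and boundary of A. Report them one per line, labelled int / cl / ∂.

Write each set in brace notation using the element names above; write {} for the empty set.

interior: largest open inside A is {} (from {})
cl via duality: int({1,3,6}) = {1,3,6}, so X∖{1,3,6} = {5,2,0,4}
cl∖int = {5,2,0,4}

int(A) = {}
cl(A)  = {5,2,0,4}
∂A     = {5,2,0,4}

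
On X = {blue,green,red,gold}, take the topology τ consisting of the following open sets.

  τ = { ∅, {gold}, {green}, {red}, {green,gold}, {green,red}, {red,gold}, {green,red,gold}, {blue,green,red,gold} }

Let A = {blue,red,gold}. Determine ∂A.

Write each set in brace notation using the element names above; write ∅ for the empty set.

{blue}

interior: largest open inside A is {red,gold} (from ∅, {red}, {gold}, {red,gold})
cl via duality: int({green}) = {green}, so X∖{green} = {blue,red,gold}
cl∖int = {blue}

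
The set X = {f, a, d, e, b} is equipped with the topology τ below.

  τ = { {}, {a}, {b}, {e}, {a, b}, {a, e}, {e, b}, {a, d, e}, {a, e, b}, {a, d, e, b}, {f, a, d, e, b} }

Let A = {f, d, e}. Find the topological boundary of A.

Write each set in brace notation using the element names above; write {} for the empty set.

{f, d}

U open, U⊆A: {}, {e}. int(A) = ⋃ = {e}
X∖A={a, b}, int(X∖A)={a, b}, hence cl(A)={f, d, e}
∂A: remove int from cl → {f, d}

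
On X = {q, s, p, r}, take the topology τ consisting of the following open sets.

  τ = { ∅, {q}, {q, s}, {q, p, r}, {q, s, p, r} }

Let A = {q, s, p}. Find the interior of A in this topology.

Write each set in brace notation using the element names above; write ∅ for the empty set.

interior: largest open inside A is {q, s} (from ∅, {q}, {q, s})

{q, s}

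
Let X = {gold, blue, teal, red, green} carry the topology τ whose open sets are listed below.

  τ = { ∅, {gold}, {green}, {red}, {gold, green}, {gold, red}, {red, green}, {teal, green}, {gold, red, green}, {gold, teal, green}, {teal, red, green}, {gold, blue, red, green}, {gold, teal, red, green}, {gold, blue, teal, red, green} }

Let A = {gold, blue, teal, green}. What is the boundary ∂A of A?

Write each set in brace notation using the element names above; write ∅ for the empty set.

U open, U⊆A: ∅, {gold}, {green}, {gold, green}, {teal, green}, {gold, teal, green}. int(A) = ⋃ = {gold, teal, green}
X∖A={red}, int(X∖A)={red}, hence cl(A)={gold, blue, teal, green}
∂A: remove int from cl → {blue}

{blue}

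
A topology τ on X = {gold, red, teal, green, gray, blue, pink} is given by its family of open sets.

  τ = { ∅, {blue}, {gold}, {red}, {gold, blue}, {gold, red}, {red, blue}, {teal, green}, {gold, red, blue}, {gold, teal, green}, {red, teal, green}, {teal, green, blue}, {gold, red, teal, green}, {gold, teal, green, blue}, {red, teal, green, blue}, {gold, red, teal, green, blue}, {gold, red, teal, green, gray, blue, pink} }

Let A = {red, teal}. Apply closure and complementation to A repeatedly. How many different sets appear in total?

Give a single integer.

complement {gold, green, gray, blue, pink}; its interior {gold, blue}; cl(A) = X∖{gold, blue} = {red, teal, green, gray, pink}
With k = closure, c = complement:
  1. A     = {red, teal}
  2. kA    = {red, teal, green, gray, pink}
  3. cA    = {gold, green, gray, blue, pink}
  4. ckA   = {gold, blue}
  5. kcA   = {gold, teal, green, gray, blue, pink}
  6. kckA  = {gold, gray, blue, pink}
  7. ckcA  = {red}
  8. ckckA = {red, teal, green}
  9. kckcA = {red, gray, pink}
  10. ckckcA = {gold, teal, green, blue}
k, c of each give nothing new

10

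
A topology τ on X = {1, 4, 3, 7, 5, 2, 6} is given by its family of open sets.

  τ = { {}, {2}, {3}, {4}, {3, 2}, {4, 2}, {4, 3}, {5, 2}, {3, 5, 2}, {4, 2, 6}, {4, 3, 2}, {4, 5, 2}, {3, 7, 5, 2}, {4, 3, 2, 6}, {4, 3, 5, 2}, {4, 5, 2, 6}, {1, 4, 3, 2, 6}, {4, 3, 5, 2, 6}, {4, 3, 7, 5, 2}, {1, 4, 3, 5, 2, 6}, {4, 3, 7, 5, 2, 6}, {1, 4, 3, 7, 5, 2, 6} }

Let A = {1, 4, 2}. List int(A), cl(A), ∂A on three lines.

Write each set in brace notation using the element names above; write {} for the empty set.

int(A) = {4, 2}
cl(A)  = {1, 4, 7, 5, 2, 6}
∂A     = {1, 7, 5, 6}

opens ⊆ A: {}, {4}, {2}, {4, 2}; union → int = {4, 2}
complement {3, 7, 5, 6}; its interior {3}; cl(A) = X∖{3} = {1, 4, 7, 5, 2, 6}
boundary = {1, 4, 7, 5, 2, 6} ∖ {4, 2} = {1, 7, 5, 6}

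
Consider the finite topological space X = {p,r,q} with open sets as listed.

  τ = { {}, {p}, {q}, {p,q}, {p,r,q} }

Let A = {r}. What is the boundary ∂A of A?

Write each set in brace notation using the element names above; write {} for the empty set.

U open, U⊆A: {}. int(A) = ⋃ = {}
X∖A={p,q}, int(X∖A)={p,q}, hence cl(A)={r}
∂A: remove int from cl → {r}

{r}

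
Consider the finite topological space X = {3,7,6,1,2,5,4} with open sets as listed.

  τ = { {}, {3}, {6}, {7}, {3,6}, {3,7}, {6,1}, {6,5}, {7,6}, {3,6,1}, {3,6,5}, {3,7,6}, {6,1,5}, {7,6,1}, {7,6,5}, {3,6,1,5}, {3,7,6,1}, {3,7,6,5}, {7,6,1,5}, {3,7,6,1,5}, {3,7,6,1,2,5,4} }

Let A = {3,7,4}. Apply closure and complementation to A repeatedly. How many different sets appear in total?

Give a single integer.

complement {6,1,2,5}; its interior {6,1,5}; cl(A) = X∖{6,1,5} = {3,7,2,4}
With k = closure, c = complement:
  1. A     = {3,7,4}
  2. kA    = {3,7,2,4}
  3. cA    = {6,1,2,5}
  4. ckA   = {6,1,5}
  5. kcA   = {6,1,2,5,4}
  6. ckcA  = {3,7}
k, c of each give nothing new

6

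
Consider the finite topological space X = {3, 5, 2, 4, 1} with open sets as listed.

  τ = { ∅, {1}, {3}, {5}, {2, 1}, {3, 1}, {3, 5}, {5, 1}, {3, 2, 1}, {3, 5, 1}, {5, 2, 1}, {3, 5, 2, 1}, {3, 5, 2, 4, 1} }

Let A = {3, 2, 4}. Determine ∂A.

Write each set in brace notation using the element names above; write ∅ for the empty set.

{2, 4}

opens ⊆ A: ∅, {3}; union → int = {3}
complement {5, 1}; its interior {5, 1}; cl(A) = X∖{5, 1} = {3, 2, 4}
boundary = {3, 2, 4} ∖ {3} = {2, 4}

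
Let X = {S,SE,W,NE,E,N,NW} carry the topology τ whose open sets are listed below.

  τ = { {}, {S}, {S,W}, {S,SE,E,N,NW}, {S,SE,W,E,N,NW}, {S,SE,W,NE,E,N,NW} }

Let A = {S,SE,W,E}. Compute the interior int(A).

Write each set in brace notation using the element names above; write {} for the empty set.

U open, U⊆A: {}, {S}, {S,W}. int(A) = ⋃ = {S,W}

{S,W}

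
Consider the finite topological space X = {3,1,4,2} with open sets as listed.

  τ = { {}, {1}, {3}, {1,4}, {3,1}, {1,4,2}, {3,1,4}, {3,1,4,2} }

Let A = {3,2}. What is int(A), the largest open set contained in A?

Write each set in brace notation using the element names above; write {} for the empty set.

open subsets of A: {}, {3}; so int(A) = {3}

{3}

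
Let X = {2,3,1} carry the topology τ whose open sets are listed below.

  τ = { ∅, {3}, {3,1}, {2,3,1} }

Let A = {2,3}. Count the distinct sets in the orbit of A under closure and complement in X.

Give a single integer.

X∖A={1}, int(X∖A)=∅, hence cl(A)={2,3,1}
Orbit (k=closure, c=complement):
  1. A     = {2,3}
  2. kA    = {2,3,1}
  3. cA    = {1}
  4. ckA   = ∅
  5. kcA   = {2,1}
  6. ckcA  = {3}
(closed under both — stop)

6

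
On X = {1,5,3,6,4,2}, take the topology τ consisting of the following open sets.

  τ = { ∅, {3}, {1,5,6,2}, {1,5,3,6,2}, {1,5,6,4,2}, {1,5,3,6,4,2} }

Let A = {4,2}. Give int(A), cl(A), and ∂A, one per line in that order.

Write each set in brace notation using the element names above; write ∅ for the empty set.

U open, U⊆A: ∅. int(A) = ⋃ = ∅
X∖A={1,5,3,6}, int(X∖A)={3}, hence cl(A)={1,5,6,4,2}
∂A: remove int from cl → {1,5,6,4,2}

int(A) = ∅
cl(A)  = {1,5,6,4,2}
∂A     = {1,5,6,4,2}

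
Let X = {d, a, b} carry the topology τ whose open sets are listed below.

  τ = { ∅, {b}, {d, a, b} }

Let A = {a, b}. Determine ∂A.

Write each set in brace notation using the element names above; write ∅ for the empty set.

U open, U⊆A: ∅, {b}. int(A) = ⋃ = {b}
X∖A={d}, int(X∖A)=∅, hence cl(A)={d, a, b}
∂A: remove int from cl → {d, a}

{d, a}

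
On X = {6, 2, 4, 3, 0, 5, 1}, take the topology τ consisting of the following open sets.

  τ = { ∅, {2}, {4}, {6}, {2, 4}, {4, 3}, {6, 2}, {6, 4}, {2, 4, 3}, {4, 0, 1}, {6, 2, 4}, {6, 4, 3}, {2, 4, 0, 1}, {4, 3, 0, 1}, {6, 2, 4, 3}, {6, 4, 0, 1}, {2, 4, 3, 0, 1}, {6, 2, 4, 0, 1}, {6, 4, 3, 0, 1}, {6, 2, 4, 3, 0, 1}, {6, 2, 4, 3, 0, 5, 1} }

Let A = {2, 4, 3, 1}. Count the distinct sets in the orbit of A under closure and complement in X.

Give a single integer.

complement {6, 0, 5}; its interior {6}; cl(A) = X∖{6} = {2, 4, 3, 0, 5, 1}
With k = closure, c = complement:
  1. A     = {2, 4, 3, 1}
  2. kA    = {2, 4, 3, 0, 5, 1}
  3. cA    = {6, 0, 5}
  4. ckA   = {6}
  5. kcA   = {6, 0, 5, 1}
  6. kckA  = {6, 5}
  7. ckcA  = {2, 4, 3}
  8. ckckA = {2, 4, 3, 0, 1}
k, c of each give nothing new

8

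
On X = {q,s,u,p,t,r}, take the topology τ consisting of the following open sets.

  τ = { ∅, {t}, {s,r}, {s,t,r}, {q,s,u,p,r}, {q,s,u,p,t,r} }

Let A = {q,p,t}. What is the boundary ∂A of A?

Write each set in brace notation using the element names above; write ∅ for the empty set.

{q,u,p}

U open, U⊆A: ∅, {t}. int(A) = ⋃ = {t}
X∖A={s,u,r}, int(X∖A)={s,r}, hence cl(A)={q,u,p,t}
∂A: remove int from cl → {q,u,p}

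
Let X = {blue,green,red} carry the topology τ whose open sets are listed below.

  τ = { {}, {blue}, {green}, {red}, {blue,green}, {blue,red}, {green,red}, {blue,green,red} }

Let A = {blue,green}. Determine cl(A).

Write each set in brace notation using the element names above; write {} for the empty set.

{blue,green}

cl via duality: int({red}) = {red}, so X∖{red} = {blue,green}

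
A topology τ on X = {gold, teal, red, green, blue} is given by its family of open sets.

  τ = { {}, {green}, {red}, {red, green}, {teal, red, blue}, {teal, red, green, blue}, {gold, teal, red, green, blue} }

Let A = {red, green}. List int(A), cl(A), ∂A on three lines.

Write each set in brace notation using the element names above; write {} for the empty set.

interior: largest open inside A is {red, green} (from {}, {red}, {green}, {red, green})
cl via duality: int({gold, teal, blue}) = {}, so X∖{} = {gold, teal, red, green, blue}
cl∖int = {gold, teal, blue}

int(A) = {red, green}
cl(A)  = {gold, teal, red, green, blue}
∂A     = {gold, teal, blue}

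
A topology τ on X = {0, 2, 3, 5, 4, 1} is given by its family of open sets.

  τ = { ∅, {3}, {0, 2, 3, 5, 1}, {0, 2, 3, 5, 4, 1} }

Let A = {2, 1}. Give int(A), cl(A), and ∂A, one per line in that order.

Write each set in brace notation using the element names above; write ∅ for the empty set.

open subsets of A: ∅; so int(A) = ∅
closure: X∖int(X∖A) = X∖{3} = {0, 2, 5, 4, 1}
∂A = {0, 2, 5, 4, 1} minus ∅ = {0, 2, 5, 4, 1}

int(A) = ∅
cl(A)  = {0, 2, 5, 4, 1}
∂A     = {0, 2, 5, 4, 1}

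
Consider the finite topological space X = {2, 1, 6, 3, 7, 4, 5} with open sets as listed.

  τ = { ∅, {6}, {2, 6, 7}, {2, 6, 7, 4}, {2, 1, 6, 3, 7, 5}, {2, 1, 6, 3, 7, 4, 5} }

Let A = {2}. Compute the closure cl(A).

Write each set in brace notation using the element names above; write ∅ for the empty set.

{2, 1, 3, 7, 4, 5}

closure: X∖int(X∖A) = X∖{6} = {2, 1, 3, 7, 4, 5}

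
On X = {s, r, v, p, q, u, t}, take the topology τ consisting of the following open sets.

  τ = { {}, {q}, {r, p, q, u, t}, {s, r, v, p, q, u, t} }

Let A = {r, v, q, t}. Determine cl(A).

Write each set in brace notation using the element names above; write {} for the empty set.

X∖A={s, p, u}, int(X∖A)={}, hence cl(A)={s, r, v, p, q, u, t}

{s, r, v, p, q, u, t}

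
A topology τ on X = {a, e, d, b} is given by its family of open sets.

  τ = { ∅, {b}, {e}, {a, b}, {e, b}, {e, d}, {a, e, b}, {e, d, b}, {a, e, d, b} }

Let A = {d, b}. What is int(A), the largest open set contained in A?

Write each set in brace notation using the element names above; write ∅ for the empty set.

{b}

interior: largest open inside A is {b} (from ∅, {b})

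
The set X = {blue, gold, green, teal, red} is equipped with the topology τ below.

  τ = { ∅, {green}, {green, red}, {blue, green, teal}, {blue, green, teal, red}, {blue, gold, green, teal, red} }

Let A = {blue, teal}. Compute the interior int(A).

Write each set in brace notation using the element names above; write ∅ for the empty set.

opens ⊆ A: ∅; union → int = ∅

∅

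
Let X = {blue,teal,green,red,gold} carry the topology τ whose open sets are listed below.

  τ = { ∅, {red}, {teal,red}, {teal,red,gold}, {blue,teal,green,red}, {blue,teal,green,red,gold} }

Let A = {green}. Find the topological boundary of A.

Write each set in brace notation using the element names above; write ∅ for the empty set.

{blue,green}

open subsets of A: ∅; so int(A) = ∅
closure: X∖int(X∖A) = X∖{teal,red,gold} = {blue,green}
∂A = {blue,green} minus ∅ = {blue,green}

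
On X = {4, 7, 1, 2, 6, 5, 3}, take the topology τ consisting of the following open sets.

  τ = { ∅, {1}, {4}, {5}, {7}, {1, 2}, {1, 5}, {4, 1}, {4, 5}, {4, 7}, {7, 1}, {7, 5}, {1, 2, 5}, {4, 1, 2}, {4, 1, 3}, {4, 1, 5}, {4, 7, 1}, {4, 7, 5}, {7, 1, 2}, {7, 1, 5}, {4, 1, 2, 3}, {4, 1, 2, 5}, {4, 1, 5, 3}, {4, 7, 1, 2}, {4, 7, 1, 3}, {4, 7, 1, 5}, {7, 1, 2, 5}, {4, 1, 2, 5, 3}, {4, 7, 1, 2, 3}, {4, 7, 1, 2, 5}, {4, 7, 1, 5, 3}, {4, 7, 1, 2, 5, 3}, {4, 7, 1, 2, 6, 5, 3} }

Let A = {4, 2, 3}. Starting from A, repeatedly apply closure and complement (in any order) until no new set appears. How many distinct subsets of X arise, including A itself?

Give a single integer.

complement {7, 1, 6, 5}; its interior {7, 1, 5}; cl(A) = X∖{7, 1, 5} = {4, 2, 6, 3}
With k = closure, c = complement:
  1. A     = {4, 2, 3}
  2. kA    = {4, 2, 6, 3}
  3. cA    = {7, 1, 6, 5}
  4. ckA   = {7, 1, 5}
  5. kcA   = {7, 1, 2, 6, 5, 3}
  6. ckcA  = {4}
  7. kckcA = {4, 6, 3}
  8. ckckcA = {7, 1, 2, 5}
k, c of each give nothing new

8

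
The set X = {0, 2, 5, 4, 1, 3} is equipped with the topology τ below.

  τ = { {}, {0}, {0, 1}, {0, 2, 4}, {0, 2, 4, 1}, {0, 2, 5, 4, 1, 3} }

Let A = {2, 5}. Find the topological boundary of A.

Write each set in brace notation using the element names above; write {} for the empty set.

{2, 5, 4, 3}

U open, U⊆A: {}. int(A) = ⋃ = {}
X∖A={0, 4, 1, 3}, int(X∖A)={0, 1}, hence cl(A)={2, 5, 4, 3}
∂A: remove int from cl → {2, 5, 4, 3}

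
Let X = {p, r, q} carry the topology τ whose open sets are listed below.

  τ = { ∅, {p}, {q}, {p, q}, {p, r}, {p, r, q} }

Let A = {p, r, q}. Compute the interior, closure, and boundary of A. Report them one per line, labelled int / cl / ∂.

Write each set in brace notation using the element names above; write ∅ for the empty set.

int(A) = {p, r, q}
cl(A)  = {p, r, q}
∂A     = ∅

interior: largest open inside A is {p, r, q} (from ∅, {q}, {p}, {p, r}, {p, q}, {p, r, q})
cl via duality: int(∅) = ∅, so X∖∅ = {p, r, q}
cl∖int = ∅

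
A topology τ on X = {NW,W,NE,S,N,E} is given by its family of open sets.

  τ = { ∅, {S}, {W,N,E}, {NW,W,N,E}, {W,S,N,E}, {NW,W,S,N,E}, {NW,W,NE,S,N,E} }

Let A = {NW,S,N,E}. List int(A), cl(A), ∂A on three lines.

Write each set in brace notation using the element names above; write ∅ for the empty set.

opens ⊆ A: ∅, {S}; union → int = {S}
complement {W,NE}; its interior ∅; cl(A) = X∖∅ = {NW,W,NE,S,N,E}
boundary = {NW,W,NE,S,N,E} ∖ {S} = {NW,W,NE,N,E}

int(A) = {S}
cl(A)  = {NW,W,NE,S,N,E}
∂A     = {NW,W,NE,N,E}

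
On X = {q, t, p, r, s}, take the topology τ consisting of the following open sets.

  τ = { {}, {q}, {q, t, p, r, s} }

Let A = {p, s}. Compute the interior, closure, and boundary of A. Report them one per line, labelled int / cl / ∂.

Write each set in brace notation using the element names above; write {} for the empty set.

int(A) = {}
cl(A)  = {t, p, r, s}
∂A     = {t, p, r, s}

interior: largest open inside A is {} (from {})
cl via duality: int({q, t, r}) = {q}, so X∖{q} = {t, p, r, s}
cl∖int = {t, p, r, s}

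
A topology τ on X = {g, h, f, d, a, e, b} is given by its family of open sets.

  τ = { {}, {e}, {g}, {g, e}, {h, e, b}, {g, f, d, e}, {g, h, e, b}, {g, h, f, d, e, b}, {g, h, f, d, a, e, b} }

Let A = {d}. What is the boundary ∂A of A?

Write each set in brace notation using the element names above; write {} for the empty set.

{f, d, a}

open subsets of A: {}; so int(A) = {}
closure: X∖int(X∖A) = X∖{g, h, e, b} = {f, d, a}
∂A = {f, d, a} minus {} = {f, d, a}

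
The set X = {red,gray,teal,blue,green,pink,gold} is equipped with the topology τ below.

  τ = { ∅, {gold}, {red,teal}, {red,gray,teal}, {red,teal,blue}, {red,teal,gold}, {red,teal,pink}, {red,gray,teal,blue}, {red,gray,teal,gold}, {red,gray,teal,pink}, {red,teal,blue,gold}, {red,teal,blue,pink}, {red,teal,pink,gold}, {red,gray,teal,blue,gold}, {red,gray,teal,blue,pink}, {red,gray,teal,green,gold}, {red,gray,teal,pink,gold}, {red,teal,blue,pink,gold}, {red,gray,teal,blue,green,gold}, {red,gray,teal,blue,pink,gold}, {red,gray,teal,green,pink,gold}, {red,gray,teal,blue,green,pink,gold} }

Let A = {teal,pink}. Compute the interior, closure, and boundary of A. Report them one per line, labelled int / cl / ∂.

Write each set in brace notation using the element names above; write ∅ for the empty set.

open subsets of A: ∅; so int(A) = ∅
closure: X∖int(X∖A) = X∖{gold} = {red,gray,teal,blue,green,pink}
∂A = {red,gray,teal,blue,green,pink} minus ∅ = {red,gray,teal,blue,green,pink}

int(A) = ∅
cl(A)  = {red,gray,teal,blue,green,pink}
∂A     = {red,gray,teal,blue,green,pink}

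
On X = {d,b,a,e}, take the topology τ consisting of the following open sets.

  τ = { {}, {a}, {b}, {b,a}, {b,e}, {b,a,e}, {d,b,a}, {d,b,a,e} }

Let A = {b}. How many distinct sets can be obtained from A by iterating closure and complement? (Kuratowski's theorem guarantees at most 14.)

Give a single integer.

6

closure: X∖int(X∖A) = X∖{a} = {d,b,e}
Let k=closure and c=complement:
  1. A     = {b}
  2. kA    = {d,b,e}
  3. cA    = {d,a,e}
  4. ckA   = {a}
  5. kckA  = {d,a}
  6. ckckA = {b,e}
— saturated at 6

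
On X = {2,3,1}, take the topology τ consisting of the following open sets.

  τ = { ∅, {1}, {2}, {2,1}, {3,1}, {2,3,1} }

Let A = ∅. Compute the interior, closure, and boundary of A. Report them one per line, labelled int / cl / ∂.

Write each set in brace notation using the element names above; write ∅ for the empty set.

int(A) = ∅
cl(A)  = ∅
∂A     = ∅

U open, U⊆A: ∅. int(A) = ⋃ = ∅
X∖A={2,3,1}, int(X∖A)={2,3,1}, hence cl(A)=∅
∂A: remove int from cl → ∅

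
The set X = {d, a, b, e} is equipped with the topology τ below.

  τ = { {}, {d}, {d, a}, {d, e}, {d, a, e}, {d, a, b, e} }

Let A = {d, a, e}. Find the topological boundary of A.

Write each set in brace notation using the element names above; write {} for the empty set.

interior: largest open inside A is {d, a, e} (from {}, {d}, {d, a}, {d, e}, {d, a, e})
cl via duality: int({b}) = {}, so X∖{} = {d, a, b, e}
cl∖int = {b}

{b}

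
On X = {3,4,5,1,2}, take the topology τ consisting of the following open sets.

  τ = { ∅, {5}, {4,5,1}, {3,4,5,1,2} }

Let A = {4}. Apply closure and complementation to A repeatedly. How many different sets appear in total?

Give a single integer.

6

complement {3,5,1,2}; its interior {5}; cl(A) = X∖{5} = {3,4,1,2}
With k = closure, c = complement:
  1. A     = {4}
  2. kA    = {3,4,1,2}
  3. cA    = {3,5,1,2}
  4. ckA   = {5}
  5. kcA   = {3,4,5,1,2}
  6. ckcA  = ∅
k, c of each give nothing new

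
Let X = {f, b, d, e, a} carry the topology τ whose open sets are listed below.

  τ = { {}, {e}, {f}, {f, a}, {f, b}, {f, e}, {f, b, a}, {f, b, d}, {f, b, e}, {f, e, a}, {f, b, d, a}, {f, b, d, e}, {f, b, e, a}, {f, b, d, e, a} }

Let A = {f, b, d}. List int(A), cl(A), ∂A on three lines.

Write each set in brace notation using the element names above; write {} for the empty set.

U open, U⊆A: {}, {f}, {f, b}, {f, b, d}. int(A) = ⋃ = {f, b, d}
X∖A={e, a}, int(X∖A)={e}, hence cl(A)={f, b, d, a}
∂A: remove int from cl → {a}

int(A) = {f, b, d}
cl(A)  = {f, b, d, a}
∂A     = {a}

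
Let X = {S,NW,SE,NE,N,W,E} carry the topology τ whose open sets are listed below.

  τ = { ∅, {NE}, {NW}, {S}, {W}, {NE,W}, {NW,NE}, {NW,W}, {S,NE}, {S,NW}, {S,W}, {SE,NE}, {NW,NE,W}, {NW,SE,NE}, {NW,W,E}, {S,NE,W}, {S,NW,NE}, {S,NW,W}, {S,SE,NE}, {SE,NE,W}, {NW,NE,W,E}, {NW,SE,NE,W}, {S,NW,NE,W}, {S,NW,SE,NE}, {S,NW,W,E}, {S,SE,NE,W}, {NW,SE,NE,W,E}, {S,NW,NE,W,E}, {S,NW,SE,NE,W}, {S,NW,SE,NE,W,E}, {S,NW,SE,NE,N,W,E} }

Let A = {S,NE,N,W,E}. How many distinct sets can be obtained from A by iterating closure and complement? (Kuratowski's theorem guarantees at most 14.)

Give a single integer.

complement {NW,SE}; its interior {NW}; cl(A) = X∖{NW} = {S,SE,NE,N,W,E}
With k = closure, c = complement:
  1. A     = {S,NE,N,W,E}
  2. kA    = {S,SE,NE,N,W,E}
  3. cA    = {NW,SE}
  4. ckA   = {NW}
  5. kcA   = {NW,SE,N,E}
  6. kckA  = {NW,N,E}
  7. ckcA  = {S,NE,W}
  8. ckckA = {S,SE,NE,W}
k, c of each give nothing new

8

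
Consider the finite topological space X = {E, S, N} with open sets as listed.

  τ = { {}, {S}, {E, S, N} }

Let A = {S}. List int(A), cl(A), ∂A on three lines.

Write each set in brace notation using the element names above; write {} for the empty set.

int(A) = {S}
cl(A)  = {E, S, N}
∂A     = {E, N}

opens ⊆ A: {}, {S}; union → int = {S}
complement {E, N}; its interior {}; cl(A) = X∖{} = {E, S, N}
boundary = {E, S, N} ∖ {S} = {E, N}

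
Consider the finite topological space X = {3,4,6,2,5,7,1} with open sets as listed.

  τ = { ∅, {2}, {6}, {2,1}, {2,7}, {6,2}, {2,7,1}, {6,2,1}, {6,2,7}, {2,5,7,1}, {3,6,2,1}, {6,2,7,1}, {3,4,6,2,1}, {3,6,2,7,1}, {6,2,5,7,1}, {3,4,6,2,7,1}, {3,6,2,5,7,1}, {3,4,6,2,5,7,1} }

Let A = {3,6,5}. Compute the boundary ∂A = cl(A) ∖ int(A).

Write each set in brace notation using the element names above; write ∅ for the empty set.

{3,4,5}

interior: largest open inside A is {6} (from ∅, {6})
cl via duality: int({4,2,7,1}) = {2,7,1}, so X∖{2,7,1} = {3,4,6,5}
cl∖int = {3,4,5}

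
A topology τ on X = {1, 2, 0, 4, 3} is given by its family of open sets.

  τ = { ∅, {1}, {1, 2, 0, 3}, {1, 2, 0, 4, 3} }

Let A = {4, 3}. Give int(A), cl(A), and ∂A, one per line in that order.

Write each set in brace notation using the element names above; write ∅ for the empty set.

int(A) = ∅
cl(A)  = {2, 0, 4, 3}
∂A     = {2, 0, 4, 3}

U open, U⊆A: ∅. int(A) = ⋃ = ∅
X∖A={1, 2, 0}, int(X∖A)={1}, hence cl(A)={2, 0, 4, 3}
∂A: remove int from cl → {2, 0, 4, 3}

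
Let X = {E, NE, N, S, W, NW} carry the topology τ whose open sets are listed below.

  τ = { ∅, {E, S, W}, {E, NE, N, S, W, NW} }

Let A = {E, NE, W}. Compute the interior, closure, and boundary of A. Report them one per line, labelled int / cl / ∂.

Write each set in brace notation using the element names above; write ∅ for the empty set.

int(A) = ∅
cl(A)  = {E, NE, N, S, W, NW}
∂A     = {E, NE, N, S, W, NW}

opens ⊆ A: ∅; union → int = ∅
complement {N, S, NW}; its interior ∅; cl(A) = X∖∅ = {E, NE, N, S, W, NW}
boundary = {E, NE, N, S, W, NW} ∖ ∅ = {E, NE, N, S, W, NW}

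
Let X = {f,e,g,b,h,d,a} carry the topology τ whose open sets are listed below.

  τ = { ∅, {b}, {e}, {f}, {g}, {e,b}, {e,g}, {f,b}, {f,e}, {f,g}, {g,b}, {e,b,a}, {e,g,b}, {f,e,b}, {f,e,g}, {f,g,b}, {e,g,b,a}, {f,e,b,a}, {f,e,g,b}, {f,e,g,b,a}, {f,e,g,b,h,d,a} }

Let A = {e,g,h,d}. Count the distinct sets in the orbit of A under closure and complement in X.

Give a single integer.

6

X∖A={f,b,a}, int(X∖A)={f,b}, hence cl(A)={e,g,h,d,a}
Orbit (k=closure, c=complement):
  1. A     = {e,g,h,d}
  2. kA    = {e,g,h,d,a}
  3. cA    = {f,b,a}
  4. ckA   = {f,b}
  5. kcA   = {f,b,h,d,a}
  6. ckcA  = {e,g}
(closed under both — stop)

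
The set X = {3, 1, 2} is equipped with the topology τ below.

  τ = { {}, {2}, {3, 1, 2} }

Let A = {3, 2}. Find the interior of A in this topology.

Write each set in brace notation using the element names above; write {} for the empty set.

{2}

interior: largest open inside A is {2} (from {}, {2})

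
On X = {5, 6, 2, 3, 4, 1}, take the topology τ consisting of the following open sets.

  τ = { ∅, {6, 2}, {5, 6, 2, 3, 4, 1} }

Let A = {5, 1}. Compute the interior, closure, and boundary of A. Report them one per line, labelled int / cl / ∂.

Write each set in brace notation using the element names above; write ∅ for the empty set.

open subsets of A: ∅; so int(A) = ∅
closure: X∖int(X∖A) = X∖{6, 2} = {5, 3, 4, 1}
∂A = {5, 3, 4, 1} minus ∅ = {5, 3, 4, 1}

int(A) = ∅
cl(A)  = {5, 3, 4, 1}
∂A     = {5, 3, 4, 1}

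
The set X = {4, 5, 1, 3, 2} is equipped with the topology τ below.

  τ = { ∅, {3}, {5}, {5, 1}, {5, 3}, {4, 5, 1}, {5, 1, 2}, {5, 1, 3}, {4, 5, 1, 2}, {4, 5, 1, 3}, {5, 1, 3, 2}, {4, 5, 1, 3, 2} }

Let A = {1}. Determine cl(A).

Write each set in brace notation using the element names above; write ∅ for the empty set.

X∖A={4, 5, 3, 2}, int(X∖A)={5, 3}, hence cl(A)={4, 1, 2}

{4, 1, 2}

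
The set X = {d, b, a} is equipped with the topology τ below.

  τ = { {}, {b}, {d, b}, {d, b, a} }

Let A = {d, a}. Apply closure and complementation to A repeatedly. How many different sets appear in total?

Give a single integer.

complement {b}; its interior {b}; cl(A) = X∖{b} = {d, a}
With k = closure, c = complement:
  1. A     = {d, a}
  2. cA    = {b}
  3. kcA   = {d, b, a}
  4. ckcA  = {}
k, c of each give nothing new

4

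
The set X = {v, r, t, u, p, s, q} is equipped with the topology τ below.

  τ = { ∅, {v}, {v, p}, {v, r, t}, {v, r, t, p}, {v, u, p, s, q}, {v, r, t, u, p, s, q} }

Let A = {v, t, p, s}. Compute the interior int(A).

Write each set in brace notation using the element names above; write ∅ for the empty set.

U open, U⊆A: ∅, {v}, {v, p}. int(A) = ⋃ = {v, p}

{v, p}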